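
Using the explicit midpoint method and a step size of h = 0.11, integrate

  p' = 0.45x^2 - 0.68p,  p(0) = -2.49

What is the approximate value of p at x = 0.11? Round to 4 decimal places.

Midpoint: k1 = f(x_n, p_n); k2 = f(x_n + h/2, p_n + (h/2)·k1); p_{n+1} = p_n + h·k2.
x=0.000000, p=-2.490000:
  k1 = f(0.000000, -2.490000) = 1.693200
  k2 = f(0.055000, -2.396874) = 1.631236
  p ← -2.490000 + 0.11·1.631236 = -2.310564
p(0.11) ≈ -2.3106

-2.3106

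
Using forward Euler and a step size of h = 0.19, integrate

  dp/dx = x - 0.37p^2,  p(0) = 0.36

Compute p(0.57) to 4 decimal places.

Euler: p_{n+1} = p_n + h·f(x_n, p_n).
x=0.000000, p=0.360000: f=-0.047952 → p ← 0.360000 + 0.19·(-0.047952) = 0.350889
x=0.190000, p=0.350889: f=0.144444 → p ← 0.350889 + 0.19·0.144444 = 0.378334
x=0.380000, p=0.378334: f=0.327040 → p ← 0.378334 + 0.19·0.327040 = 0.440471
p(0.57) ≈ 0.4405

0.4405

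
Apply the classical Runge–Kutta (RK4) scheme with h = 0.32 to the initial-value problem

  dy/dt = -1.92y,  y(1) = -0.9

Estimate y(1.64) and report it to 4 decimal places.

-0.2640

RK4: k1 = f(t_n, y_n); k2 = f(t_n + h/2, y_n + (h/2)·k1); k3 = f(t_n + h/2, y_n + (h/2)·k2); k4 = f(t_n + h, y_n + h·k3); y_{n+1} = y_n + (h/6)·(k1 + 2k2 + 2k3 + k4).
t=1.000000, y=-0.900000:
  k1 = f(1.000000, -0.900000) = 1.728000
  k2 = f(1.160000, -0.623520) = 1.197158
  k3 = f(1.160000, -0.708455) = 1.360233
  k4 = f(1.320000, -0.464725) = 0.892273
  y ← -0.900000 + (0.32/6)·(k1 + 2k2 + 2k3 + k4) = -0.487464
t=1.320000, y=-0.487464:
  k1 = f(1.320000, -0.487464) = 0.935930
  k2 = f(1.480000, -0.337715) = 0.648413
  k3 = f(1.480000, -0.383718) = 0.736738
  k4 = f(1.640000, -0.251708) = 0.483278
  y ← -0.487464 + (0.32/6)·(k1 + 2k2 + 2k3 + k4) = -0.264023
y(1.64) ≈ -0.2640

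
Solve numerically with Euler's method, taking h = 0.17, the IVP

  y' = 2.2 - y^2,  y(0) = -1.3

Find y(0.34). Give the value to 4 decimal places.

-1.0896

Euler: y_{n+1} = y_n + h·f(t_n, y_n).
t=0.000000, y=-1.300000: f=0.510000 → y ← -1.300000 + 0.17·0.510000 = -1.213300
t=0.170000, y=-1.213300: f=0.727903 → y ← -1.213300 + 0.17·0.727903 = -1.089556
y(0.34) ≈ -1.0896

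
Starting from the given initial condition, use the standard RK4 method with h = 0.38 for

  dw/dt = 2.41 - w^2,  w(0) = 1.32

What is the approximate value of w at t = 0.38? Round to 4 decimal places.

1.4742

RK4: k1 = f(t_n, w_n); k2 = f(t_n + h/2, w_n + (h/2)·k1); k3 = f(t_n + h/2, w_n + (h/2)·k2); k4 = f(t_n + h, w_n + h·k3); w_{n+1} = w_n + (h/6)·(k1 + 2k2 + 2k3 + k4).
t=0.000000, w=1.320000:
  k1 = f(0.000000, 1.320000) = 0.667600
  k2 = f(0.190000, 1.446844) = 0.316642
  k3 = f(0.190000, 1.380162) = 0.505153
  k4 = f(0.380000, 1.511958) = 0.123983
  w ← 1.320000 + (0.38/6)·(k1 + 2k2 + 2k3 + k4) = 1.474228
w(0.38) ≈ 1.4742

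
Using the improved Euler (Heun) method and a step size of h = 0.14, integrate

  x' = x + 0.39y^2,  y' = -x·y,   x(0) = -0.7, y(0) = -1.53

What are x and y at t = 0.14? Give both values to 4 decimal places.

-0.6550, -1.6838

Heun on (x,y): k1 = f(t_n, state_n); k2 = f(t_n + h, state_n + h·k1); state_{n+1} = state_n + (h/2)·(k1 + k2).
0.000000: (-0.700000, -1.530000)
  k1 = (0.212951, -1.071000)
  predictor → (-0.670187, -1.679940)
  k2 = (0.430471, -1.125874)
  → (-0.654960, -1.683781)
(x(0.14), y(0.14)) ≈ (-0.6550, -1.6838)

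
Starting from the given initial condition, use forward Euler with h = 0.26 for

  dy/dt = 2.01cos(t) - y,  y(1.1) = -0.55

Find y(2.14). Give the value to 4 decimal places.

-0.1870

Euler: y_{n+1} = y_n + h·f(t_n, y_n).
t=1.100000, y=-0.550000: f=1.461728 → y ← -0.550000 + 0.26·1.461728 = -0.169951
t=1.360000, y=-0.169951: f=0.590520 → y ← -0.169951 + 0.26·0.590520 = -0.016415
t=1.620000, y=-0.016415: f=-0.082444 → y ← -0.016415 + 0.26·(-0.082444) = -0.037851
t=1.880000, y=-0.037851: f=-0.573793 → y ← -0.037851 + 0.26·(-0.573793) = -0.187037
y(2.14) ≈ -0.1870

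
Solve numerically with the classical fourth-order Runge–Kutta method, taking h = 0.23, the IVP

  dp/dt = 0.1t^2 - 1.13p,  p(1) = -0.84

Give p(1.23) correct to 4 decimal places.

RK4: k1 = f(t_n, p_n); k2 = f(t_n + h/2, p_n + (h/2)·k1); k3 = f(t_n + h/2, p_n + (h/2)·k2); k4 = f(t_n + h, p_n + h·k3); p_{n+1} = p_n + (h/6)·(k1 + 2k2 + 2k3 + k4).
t=1.000000, p=-0.840000:
  k1 = f(1.000000, -0.840000) = 1.049200
  k2 = f(1.115000, -0.719342) = 0.937179
  k3 = f(1.115000, -0.732224) = 0.951736
  k4 = f(1.230000, -0.621101) = 0.853134
  p ← -0.840000 + (0.23/6)·(k1 + 2k2 + 2k3 + k4) = -0.622260
p(1.23) ≈ -0.6223

-0.6223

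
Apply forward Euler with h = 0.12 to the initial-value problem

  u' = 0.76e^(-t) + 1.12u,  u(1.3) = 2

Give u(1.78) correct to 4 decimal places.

Euler: u_{n+1} = u_n + h·f(t_n, u_n).
t=1.300000, u=2.000000: f=2.447124 → u ← 2.000000 + 0.12·2.447124 = 2.293655
t=1.420000, u=2.293655: f=2.752596 → u ← 2.293655 + 0.12·2.752596 = 2.623966
t=1.540000, u=2.623966: f=3.101772 → u ← 2.623966 + 0.12·3.101772 = 2.996179
t=1.660000, u=2.996179: f=3.500226 → u ← 2.996179 + 0.12·3.500226 = 3.416206
u(1.78) ≈ 3.4162

3.4162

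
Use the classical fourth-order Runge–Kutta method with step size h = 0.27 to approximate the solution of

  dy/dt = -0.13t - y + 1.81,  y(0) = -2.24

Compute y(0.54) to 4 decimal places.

RK4: k1 = f(t_n, y_n); k2 = f(t_n + h/2, y_n + (h/2)·k1); k3 = f(t_n + h/2, y_n + (h/2)·k2); k4 = f(t_n + h, y_n + h·k3); y_{n+1} = y_n + (h/6)·(k1 + 2k2 + 2k3 + k4).
t=0.000000, y=-2.240000:
  k1 = f(0.000000, -2.240000) = 4.050000
  k2 = f(0.135000, -1.693250) = 3.485700
  k3 = f(0.135000, -1.769431) = 3.561881
  k4 = f(0.270000, -1.278292) = 3.053192
  y ← -2.240000 + (0.27/6)·(k1 + 2k2 + 2k3 + k4) = -1.286074
t=0.270000, y=-1.286074:
  k1 = f(0.270000, -1.286074) = 3.060974
  k2 = f(0.405000, -0.872843) = 2.630193
  k3 = f(0.405000, -0.930998) = 2.688348
  k4 = f(0.540000, -0.560220) = 2.300020
  y ← -1.286074 + (0.27/6)·(k1 + 2k2 + 2k3 + k4) = -0.566161
y(0.54) ≈ -0.5662

-0.5662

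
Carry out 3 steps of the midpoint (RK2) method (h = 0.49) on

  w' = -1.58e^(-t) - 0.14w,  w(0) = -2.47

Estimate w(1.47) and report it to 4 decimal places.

-3.0650

Midpoint: k1 = f(t_n, w_n); k2 = f(t_n + h/2, w_n + (h/2)·k1); w_{n+1} = w_n + h·k2.
t=0.000000, w=-2.470000:
  k1 = f(0.000000, -2.470000) = -1.234200
  k2 = f(0.245000, -2.772379) = -0.848540
  w ← -2.470000 + 0.49·(-0.848540) = -2.885785
t=0.490000, w=-2.885785:
  k1 = f(0.490000, -2.885785) = -0.563940
  k2 = f(0.735000, -3.023950) = -0.334266
  w ← -2.885785 + 0.49·(-0.334266) = -3.049575
t=0.980000, w=-3.049575:
  k1 = f(0.980000, -3.049575) = -0.166051
  k2 = f(1.225000, -3.090257) = -0.031501
  w ← -3.049575 + 0.49·(-0.031501) = -3.065010
w(1.47) ≈ -3.0650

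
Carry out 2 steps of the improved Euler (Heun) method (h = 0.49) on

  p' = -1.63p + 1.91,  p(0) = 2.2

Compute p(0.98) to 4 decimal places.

1.4501

Heun: k1 = f(t_n, p_n); k2 = f(t_n + h, p_n + h·k1); p_{n+1} = p_n + (h/2)·(k1 + k2).
t=0.000000, p=2.200000:
  k1 = f(0.000000, 2.200000) = -1.676000
  k2 = f(0.490000, 1.378760) = -0.337379
  p ← 2.200000 + (0.49/2)·(-1.676000 + (-0.337379)) = 1.706722
t=0.490000, p=1.706722:
  k1 = f(0.490000, 1.706722) = -0.871957
  k2 = f(0.980000, 1.279463) = -0.175525
  p ← 1.706722 + (0.49/2)·(-0.871957 + (-0.175525)) = 1.450089
p(0.98) ≈ 1.4501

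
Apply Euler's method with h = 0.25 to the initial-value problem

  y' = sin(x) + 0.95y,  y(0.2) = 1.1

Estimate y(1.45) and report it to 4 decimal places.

Euler: y_{n+1} = y_n + h·f(x_n, y_n).
x=0.200000, y=1.100000: f=1.243669 → y ← 1.100000 + 0.25·1.243669 = 1.410917
x=0.450000, y=1.410917: f=1.775337 → y ← 1.410917 + 0.25·1.775337 = 1.854752
x=0.700000, y=1.854752: f=2.406232 → y ← 1.854752 + 0.25·2.406232 = 2.456310
x=0.950000, y=2.456310: f=3.146910 → y ← 2.456310 + 0.25·3.146910 = 3.243037
x=1.200000, y=3.243037: f=4.012924 → y ← 3.243037 + 0.25·4.012924 = 4.246268
y(1.45) ≈ 4.2463

4.2463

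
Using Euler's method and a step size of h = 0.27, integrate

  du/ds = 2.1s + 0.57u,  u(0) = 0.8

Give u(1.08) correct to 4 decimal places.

2.4347

Euler: u_{n+1} = u_n + h·f(s_n, u_n).
s=0.000000, u=0.800000: f=0.456000 → u ← 0.800000 + 0.27·0.456000 = 0.923120
s=0.270000, u=0.923120: f=1.093178 → u ← 0.923120 + 0.27·1.093178 = 1.218278
s=0.540000, u=1.218278: f=1.828419 → u ← 1.218278 + 0.27·1.828419 = 1.711951
s=0.810000, u=1.711951: f=2.676812 → u ← 1.711951 + 0.27·2.676812 = 2.434690
u(1.08) ≈ 2.4347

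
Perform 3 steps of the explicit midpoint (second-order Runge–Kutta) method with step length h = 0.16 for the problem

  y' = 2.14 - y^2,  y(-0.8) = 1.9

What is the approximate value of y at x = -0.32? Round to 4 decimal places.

Midpoint: k1 = f(x_n, y_n); k2 = f(x_n + h/2, y_n + (h/2)·k1); y_{n+1} = y_n + h·k2.
x=-0.800000, y=1.900000:
  k1 = f(-0.800000, 1.900000) = -1.470000
  k2 = f(-0.720000, 1.782400) = -1.036950
  y ← 1.900000 + 0.16·(-1.036950) = 1.734088
x=-0.640000, y=1.734088:
  k1 = f(-0.640000, 1.734088) = -0.867061
  k2 = f(-0.560000, 1.664723) = -0.631303
  y ← 1.734088 + 0.16·(-0.631303) = 1.633080
x=-0.480000, y=1.633080:
  k1 = f(-0.480000, 1.633080) = -0.526949
  k2 = f(-0.400000, 1.590924) = -0.391038
  y ← 1.633080 + 0.16·(-0.391038) = 1.570513
y(-0.32) ≈ 1.5705

1.5705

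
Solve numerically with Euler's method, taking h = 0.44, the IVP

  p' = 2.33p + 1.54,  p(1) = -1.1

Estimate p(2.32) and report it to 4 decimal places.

Euler: p_{n+1} = p_n + h·f(t_n, p_n).
t=1.000000, p=-1.100000: f=-1.023000 → p ← -1.100000 + 0.44·(-1.023000) = -1.550120
t=1.440000, p=-1.550120: f=-2.071780 → p ← -1.550120 + 0.44·(-2.071780) = -2.461703
t=1.880000, p=-2.461703: f=-4.195768 → p ← -2.461703 + 0.44·(-4.195768) = -4.307841
p(2.32) ≈ -4.3078

-4.3078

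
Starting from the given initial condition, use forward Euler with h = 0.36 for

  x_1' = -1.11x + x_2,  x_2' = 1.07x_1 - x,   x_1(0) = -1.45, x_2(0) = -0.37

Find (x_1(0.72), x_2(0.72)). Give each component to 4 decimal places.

-2.0613, -1.6680

Euler on (x_1,x_2): x_1_{n+1} = x_1_n + h·x_1', x_2_{n+1} = x_2_n + h·x_2'.
0.000000: (-1.450000, -0.370000); f=(-0.370000, -1.551500) → (-1.583200, -0.928540)
0.360000: (-1.583200, -0.928540); f=(-1.328140, -2.054024) → (-2.061330, -1.667989)
(x_1(0.72), x_2(0.72)) ≈ (-2.0613, -1.6680)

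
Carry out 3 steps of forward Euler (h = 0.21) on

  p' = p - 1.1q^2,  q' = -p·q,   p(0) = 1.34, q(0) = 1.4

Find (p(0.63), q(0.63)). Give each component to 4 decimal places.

1.2950, 0.5710

Euler on (p,q): p_{n+1} = p_n + h·p', q_{n+1} = q_n + h·q'.
0.000000: (1.340000, 1.400000); f=(-0.816000, -1.876000) → (1.168640, 1.006040)
0.210000: (1.168640, 1.006040); f=(0.055312, -1.175699) → (1.180255, 0.759143)
0.420000: (1.180255, 0.759143); f=(0.546327, -0.895983) → (1.294984, 0.570987)
(p(0.63), q(0.63)) ≈ (1.2950, 0.5710)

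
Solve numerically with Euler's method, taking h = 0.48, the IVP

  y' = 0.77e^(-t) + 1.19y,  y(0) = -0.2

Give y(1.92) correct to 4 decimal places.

1.0892

Euler: y_{n+1} = y_n + h·f(t_n, y_n).
t=0.000000, y=-0.200000: f=0.532000 → y ← -0.200000 + 0.48·0.532000 = 0.055360
t=0.480000, y=0.055360: f=0.542342 → y ← 0.055360 + 0.48·0.542342 = 0.315684
t=0.960000, y=0.315684: f=0.670491 → y ← 0.315684 + 0.48·0.670491 = 0.637520
t=1.440000, y=0.637520: f=0.941083 → y ← 0.637520 + 0.48·0.941083 = 1.089240
y(1.92) ≈ 1.0892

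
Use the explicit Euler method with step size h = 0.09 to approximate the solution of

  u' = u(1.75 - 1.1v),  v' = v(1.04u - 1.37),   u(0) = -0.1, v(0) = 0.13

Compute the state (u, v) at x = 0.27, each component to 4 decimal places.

Euler on (u,v): u_{n+1} = u_n + h·u', v_{n+1} = v_n + h·v'.
0.000000: (-0.100000, 0.130000); f=(-0.160700, -0.191620) → (-0.114463, 0.112754)
0.090000: (-0.114463, 0.112754); f=(-0.186113, -0.167896) → (-0.131213, 0.097644)
0.180000: (-0.131213, 0.097644); f=(-0.215530, -0.147096) → (-0.150611, 0.084405)
(u(0.27), v(0.27)) ≈ (-0.1506, 0.0844)

-0.1506, 0.0844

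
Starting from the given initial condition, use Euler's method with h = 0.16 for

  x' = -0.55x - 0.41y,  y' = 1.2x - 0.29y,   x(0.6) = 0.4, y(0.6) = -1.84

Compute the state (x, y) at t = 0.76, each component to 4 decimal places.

Euler on (x,y): x_{n+1} = x_n + h·x', y_{n+1} = y_n + h·y'.
0.600000: (0.400000, -1.840000); f=(0.534400, 1.013600) → (0.485504, -1.677824)
(x(0.76), y(0.76)) ≈ (0.4855, -1.6778)

0.4855, -1.6778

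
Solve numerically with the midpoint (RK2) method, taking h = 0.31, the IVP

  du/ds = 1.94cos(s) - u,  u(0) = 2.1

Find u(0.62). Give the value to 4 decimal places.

Midpoint: k1 = f(s_n, u_n); k2 = f(s_n + h/2, u_n + (h/2)·k1); u_{n+1} = u_n + h·k2.
s=0.000000, u=2.100000:
  k1 = f(0.000000, 2.100000) = -0.160000
  k2 = f(0.155000, 2.075200) = -0.158458
  u ← 2.100000 + 0.31·(-0.158458) = 2.050878
s=0.310000, u=2.050878:
  k1 = f(0.310000, 2.050878) = -0.203351
  k2 = f(0.465000, 2.019359) = -0.285345
  u ← 2.050878 + 0.31·(-0.285345) = 1.962421
u(0.62) ≈ 1.9624

1.9624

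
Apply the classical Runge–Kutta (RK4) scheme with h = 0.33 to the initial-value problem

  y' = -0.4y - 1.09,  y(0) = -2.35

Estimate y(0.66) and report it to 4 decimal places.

RK4: k1 = f(t_n, y_n); k2 = f(t_n + h/2, y_n + (h/2)·k1); k3 = f(t_n + h/2, y_n + (h/2)·k2); k4 = f(t_n + h, y_n + h·k3); y_{n+1} = y_n + (h/6)·(k1 + 2k2 + 2k3 + k4).
t=0.000000, y=-2.350000:
  k1 = f(0.000000, -2.350000) = -0.150000
  k2 = f(0.165000, -2.374750) = -0.140100
  k3 = f(0.165000, -2.373117) = -0.140753
  k4 = f(0.330000, -2.396449) = -0.131421
  y ← -2.350000 + (0.33/6)·(k1 + 2k2 + 2k3 + k4) = -2.396372
t=0.330000, y=-2.396372:
  k1 = f(0.330000, -2.396372) = -0.131451
  k2 = f(0.495000, -2.418061) = -0.122775
  k3 = f(0.495000, -2.416630) = -0.123348
  k4 = f(0.660000, -2.437077) = -0.115169
  y ← -2.396372 + (0.33/6)·(k1 + 2k2 + 2k3 + k4) = -2.437010
y(0.66) ≈ -2.4370

-2.4370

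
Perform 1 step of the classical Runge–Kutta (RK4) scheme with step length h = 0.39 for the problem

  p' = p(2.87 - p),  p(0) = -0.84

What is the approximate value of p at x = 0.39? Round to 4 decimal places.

-5.5656

RK4: k1 = f(x_n, p_n); k2 = f(x_n + h/2, p_n + (h/2)·k1); k3 = f(x_n + h/2, p_n + (h/2)·k2); k4 = f(x_n + h, p_n + h·k3); p_{n+1} = p_n + (h/6)·(k1 + 2k2 + 2k3 + k4).
x=0.000000, p=-0.840000:
  k1 = f(0.000000, -0.840000) = -3.116400
  k2 = f(0.195000, -1.447698) = -6.250723
  k3 = f(0.195000, -2.058891) = -10.148049
  k4 = f(0.390000, -4.797739) = -36.787811
  p ← -0.840000 + (0.39/6)·(k1 + 2k2 + 2k3 + k4) = -5.565614
p(0.39) ≈ -5.5656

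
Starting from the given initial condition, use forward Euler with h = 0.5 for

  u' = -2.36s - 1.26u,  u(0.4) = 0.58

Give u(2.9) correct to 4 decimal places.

Euler: u_{n+1} = u_n + h·f(s_n, u_n).
s=0.400000, u=0.580000: f=-1.674800 → u ← 0.580000 + 0.5·(-1.674800) = -0.257400
s=0.900000, u=-0.257400: f=-1.799676 → u ← -0.257400 + 0.5·(-1.799676) = -1.157238
s=1.400000, u=-1.157238: f=-1.845880 → u ← -1.157238 + 0.5·(-1.845880) = -2.080178
s=1.900000, u=-2.080178: f=-1.862976 → u ← -2.080178 + 0.5·(-1.862976) = -3.011666
s=2.400000, u=-3.011666: f=-1.869301 → u ← -3.011666 + 0.5·(-1.869301) = -3.946316
u(2.9) ≈ -3.9463

-3.9463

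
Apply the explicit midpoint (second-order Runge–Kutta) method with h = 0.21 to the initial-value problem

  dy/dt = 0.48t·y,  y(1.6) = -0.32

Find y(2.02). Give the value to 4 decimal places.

Midpoint: k1 = f(t_n, y_n); k2 = f(t_n + h/2, y_n + (h/2)·k1); y_{n+1} = y_n + h·k2.
t=1.600000, y=-0.320000:
  k1 = f(1.600000, -0.320000) = -0.245760
  k2 = f(1.705000, -0.345805) = -0.283007
  y ← -0.320000 + 0.21·(-0.283007) = -0.379431
t=1.810000, y=-0.379431:
  k1 = f(1.810000, -0.379431) = -0.329650
  k2 = f(1.915000, -0.414045) = -0.380590
  y ← -0.379431 + 0.21·(-0.380590) = -0.459355
y(2.02) ≈ -0.4594

-0.4594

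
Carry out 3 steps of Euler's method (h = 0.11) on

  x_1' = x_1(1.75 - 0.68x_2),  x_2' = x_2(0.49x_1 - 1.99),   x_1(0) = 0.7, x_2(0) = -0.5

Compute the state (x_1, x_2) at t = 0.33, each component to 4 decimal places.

1.2824, -0.2839

Euler on (x_1,x_2): x_1_{n+1} = x_1_n + h·x_1', x_2_{n+1} = x_2_n + h·x_2'.
0.000000: (0.700000, -0.500000); f=(1.463000, 0.823500) → (0.860930, -0.409415)
0.110000: (0.860930, -0.409415); f=(1.746312, 0.642022) → (1.053024, -0.338793)
0.220000: (1.053024, -0.338793); f=(2.085387, 0.499386) → (1.282417, -0.283860)
(x_1(0.33), x_2(0.33)) ≈ (1.2824, -0.2839)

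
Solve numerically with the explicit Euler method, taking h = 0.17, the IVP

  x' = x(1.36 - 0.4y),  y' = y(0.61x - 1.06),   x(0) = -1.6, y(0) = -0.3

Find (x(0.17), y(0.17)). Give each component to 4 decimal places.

-2.0026, -0.1962

Euler on (x,y): x_{n+1} = x_n + h·x', y_{n+1} = y_n + h·y'.
0.000000: (-1.600000, -0.300000); f=(-2.368000, 0.610800) → (-2.002560, -0.196164)
(x(0.17), y(0.17)) ≈ (-2.0026, -0.1962)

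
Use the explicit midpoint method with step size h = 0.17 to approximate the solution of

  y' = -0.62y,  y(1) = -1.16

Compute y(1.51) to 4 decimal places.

Midpoint: k1 = f(x_n, y_n); k2 = f(x_n + h/2, y_n + (h/2)·k1); y_{n+1} = y_n + h·k2.
x=1.000000, y=-1.160000:
  k1 = f(1.000000, -1.160000) = 0.719200
  k2 = f(1.085000, -1.098868) = 0.681298
  y ← -1.160000 + 0.17·0.681298 = -1.044179
x=1.170000, y=-1.044179:
  k1 = f(1.170000, -1.044179) = 0.647391
  k2 = f(1.255000, -0.989151) = 0.613274
  y ← -1.044179 + 0.17·0.613274 = -0.939923
x=1.340000, y=-0.939923:
  k1 = f(1.340000, -0.939923) = 0.582752
  k2 = f(1.425000, -0.890389) = 0.552041
  y ← -0.939923 + 0.17·0.552041 = -0.846076
y(1.51) ≈ -0.8461

-0.8461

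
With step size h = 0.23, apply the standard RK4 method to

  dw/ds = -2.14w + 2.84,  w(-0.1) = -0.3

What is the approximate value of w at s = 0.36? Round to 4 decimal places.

0.7187

RK4: k1 = f(s_n, w_n); k2 = f(s_n + h/2, w_n + (h/2)·k1); k3 = f(s_n + h/2, w_n + (h/2)·k2); k4 = f(s_n + h, w_n + h·k3); w_{n+1} = w_n + (h/6)·(k1 + 2k2 + 2k3 + k4).
s=-0.100000, w=-0.300000:
  k1 = f(-0.100000, -0.300000) = 3.482000
  k2 = f(0.015000, 0.100430) = 2.625080
  k3 = f(0.015000, 0.001884) = 2.835968
  k4 = f(0.130000, 0.352273) = 2.086137
  w ← -0.300000 + (0.23/6)·(k1 + 2k2 + 2k3 + k4) = 0.332126
s=0.130000, w=0.332126:
  k1 = f(0.130000, 0.332126) = 2.129251
  k2 = f(0.245000, 0.576989) = 1.605243
  k3 = f(0.245000, 0.516728) = 1.734201
  k4 = f(0.360000, 0.730992) = 1.275678
  w ← 0.332126 + (0.23/6)·(k1 + 2k2 + 2k3 + k4) = 0.718672
w(0.36) ≈ 0.7187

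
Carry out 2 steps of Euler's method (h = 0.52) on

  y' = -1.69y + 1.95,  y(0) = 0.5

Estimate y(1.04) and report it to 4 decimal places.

Euler: y_{n+1} = y_n + h·f(x_n, y_n).
x=0.000000, y=0.500000: f=1.105000 → y ← 0.500000 + 0.52·1.105000 = 1.074600
x=0.520000, y=1.074600: f=0.133926 → y ← 1.074600 + 0.52·0.133926 = 1.144242
y(1.04) ≈ 1.1442

1.1442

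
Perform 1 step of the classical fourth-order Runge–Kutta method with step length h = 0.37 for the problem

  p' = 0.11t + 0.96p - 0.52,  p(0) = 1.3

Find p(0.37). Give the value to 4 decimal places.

1.6319

RK4: k1 = f(t_n, p_n); k2 = f(t_n + h/2, p_n + (h/2)·k1); k3 = f(t_n + h/2, p_n + (h/2)·k2); k4 = f(t_n + h, p_n + h·k3); p_{n+1} = p_n + (h/6)·(k1 + 2k2 + 2k3 + k4).
t=0.000000, p=1.300000:
  k1 = f(0.000000, 1.300000) = 0.728000
  k2 = f(0.185000, 1.434680) = 0.877643
  k3 = f(0.185000, 1.462364) = 0.904219
  k4 = f(0.370000, 1.634561) = 1.089879
  p ← 1.300000 + (0.37/6)·(k1 + 2k2 + 2k3 + k4) = 1.631866
p(0.37) ≈ 1.6319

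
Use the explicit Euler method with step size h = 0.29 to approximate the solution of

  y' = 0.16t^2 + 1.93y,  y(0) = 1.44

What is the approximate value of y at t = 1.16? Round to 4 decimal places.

Euler: y_{n+1} = y_n + h·f(t_n, y_n).
t=0.000000, y=1.440000: f=2.779200 → y ← 1.440000 + 0.29·2.779200 = 2.245968
t=0.290000, y=2.245968: f=4.348174 → y ← 2.245968 + 0.29·4.348174 = 3.506939
t=0.580000, y=3.506939: f=6.822215 → y ← 3.506939 + 0.29·6.822215 = 5.485381
t=0.870000, y=5.485381: f=10.707889 → y ← 5.485381 + 0.29·10.707889 = 8.590669
y(1.16) ≈ 8.5907

8.5907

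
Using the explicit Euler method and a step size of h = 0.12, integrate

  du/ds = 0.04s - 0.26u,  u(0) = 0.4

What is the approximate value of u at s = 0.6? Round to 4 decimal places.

0.3470

Euler: u_{n+1} = u_n + h·f(s_n, u_n).
s=0.000000, u=0.400000: f=-0.104000 → u ← 0.400000 + 0.12·(-0.104000) = 0.387520
s=0.120000, u=0.387520: f=-0.095955 → u ← 0.387520 + 0.12·(-0.095955) = 0.376005
s=0.240000, u=0.376005: f=-0.088161 → u ← 0.376005 + 0.12·(-0.088161) = 0.365426
s=0.360000, u=0.365426: f=-0.080611 → u ← 0.365426 + 0.12·(-0.080611) = 0.355753
s=0.480000, u=0.355753: f=-0.073296 → u ← 0.355753 + 0.12·(-0.073296) = 0.346957
u(0.6) ≈ 0.3470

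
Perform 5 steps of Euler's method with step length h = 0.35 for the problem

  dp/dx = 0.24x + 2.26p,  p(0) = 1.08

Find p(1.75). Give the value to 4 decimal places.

Euler: p_{n+1} = p_n + h·f(x_n, p_n).
x=0.000000, p=1.080000: f=2.440800 → p ← 1.080000 + 0.35·2.440800 = 1.934280
x=0.350000, p=1.934280: f=4.455473 → p ← 1.934280 + 0.35·4.455473 = 3.493695
x=0.700000, p=3.493695: f=8.063752 → p ← 3.493695 + 0.35·8.063752 = 6.316009
x=1.050000, p=6.316009: f=14.526179 → p ← 6.316009 + 0.35·14.526179 = 11.400171
x=1.400000, p=11.400171: f=26.100387 → p ← 11.400171 + 0.35·26.100387 = 20.535307
p(1.75) ≈ 20.5353

20.5353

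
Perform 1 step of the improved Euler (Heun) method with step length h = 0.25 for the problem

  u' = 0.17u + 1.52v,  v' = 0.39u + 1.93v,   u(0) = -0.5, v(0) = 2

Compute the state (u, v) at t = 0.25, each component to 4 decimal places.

0.4285, 3.1733

Heun on (u,v): k1 = f(t_n, state_n); k2 = f(t_n + h, state_n + h·k1); state_{n+1} = state_n + (h/2)·(k1 + k2).
0.000000: (-0.500000, 2.000000)
  k1 = (2.955000, 3.665000)
  predictor → (0.238750, 2.916250)
  k2 = (4.473287, 5.721475)
  → (0.428536, 3.173309)
(u(0.25), v(0.25)) ≈ (0.4285, 3.1733)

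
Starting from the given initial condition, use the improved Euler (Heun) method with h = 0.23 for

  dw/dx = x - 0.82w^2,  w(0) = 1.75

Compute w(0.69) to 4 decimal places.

Heun: k1 = f(x_n, w_n); k2 = f(x_n + h, w_n + h·k1); w_{n+1} = w_n + (h/2)·(k1 + k2).
x=0.000000, w=1.750000:
  k1 = f(0.000000, 1.750000) = -2.511250
  k2 = f(0.230000, 1.172413) = -0.897132
  w ← 1.750000 + (0.23/2)·(-2.511250 + (-0.897132)) = 1.358036
x=0.230000, w=1.358036:
  k1 = f(0.230000, 1.358036) = -1.282295
  k2 = f(0.460000, 1.063108) = -0.466763
  w ← 1.358036 + (0.23/2)·(-1.282295 + (-0.466763)) = 1.156894
x=0.460000, w=1.156894:
  k1 = f(0.460000, 1.156894) = -0.637492
  k2 = f(0.690000, 1.010271) = -0.146931
  w ← 1.156894 + (0.23/2)·(-0.637492 + (-0.146931)) = 1.066686
w(0.69) ≈ 1.0667

1.0667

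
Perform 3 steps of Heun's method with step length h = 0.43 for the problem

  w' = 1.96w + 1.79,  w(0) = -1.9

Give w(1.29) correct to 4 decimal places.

Heun: k1 = f(x_n, w_n); k2 = f(x_n + h, w_n + h·k1); w_{n+1} = w_n + (h/2)·(k1 + k2).
x=0.000000, w=-1.900000:
  k1 = f(0.000000, -1.900000) = -1.934000
  k2 = f(0.430000, -2.731620) = -3.563975
  w ← -1.900000 + (0.43/2)·(-1.934000 + (-3.563975)) = -3.082065
x=0.430000, w=-3.082065:
  k1 = f(0.430000, -3.082065) = -4.250847
  k2 = f(0.860000, -4.909929) = -7.833460
  w ← -3.082065 + (0.43/2)·(-4.250847 + (-7.833460)) = -5.680191
x=0.860000, w=-5.680191:
  k1 = f(0.860000, -5.680191) = -9.343174
  k2 = f(1.290000, -9.697755) = -17.217601
  w ← -5.680191 + (0.43/2)·(-9.343174 + (-17.217601)) = -11.390757
w(1.29) ≈ -11.3908

-11.3908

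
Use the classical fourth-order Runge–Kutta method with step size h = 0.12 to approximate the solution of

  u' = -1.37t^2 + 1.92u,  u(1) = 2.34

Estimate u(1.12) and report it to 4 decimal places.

2.7392

RK4: k1 = f(t_n, u_n); k2 = f(t_n + h/2, u_n + (h/2)·k1); k3 = f(t_n + h/2, u_n + (h/2)·k2); k4 = f(t_n + h, u_n + h·k3); u_{n+1} = u_n + (h/6)·(k1 + 2k2 + 2k3 + k4).
t=1.000000, u=2.340000:
  k1 = f(1.000000, 2.340000) = 3.122800
  k2 = f(1.060000, 2.527368) = 3.313215
  k3 = f(1.060000, 2.538793) = 3.335150
  k4 = f(1.120000, 2.740218) = 3.542691
  u ← 2.340000 + (0.12/6)·(k1 + 2k2 + 2k3 + k4) = 2.739244
u(1.12) ≈ 2.7392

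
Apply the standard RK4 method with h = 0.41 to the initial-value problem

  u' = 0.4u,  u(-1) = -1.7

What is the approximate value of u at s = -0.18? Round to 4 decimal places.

-2.3599

RK4: k1 = f(s_n, u_n); k2 = f(s_n + h/2, u_n + (h/2)·k1); k3 = f(s_n + h/2, u_n + (h/2)·k2); k4 = f(s_n + h, u_n + h·k3); u_{n+1} = u_n + (h/6)·(k1 + 2k2 + 2k3 + k4).
s=-1.000000, u=-1.700000:
  k1 = f(-1.000000, -1.700000) = -0.680000
  k2 = f(-0.795000, -1.839400) = -0.735760
  k3 = f(-0.795000, -1.850831) = -0.740332
  k4 = f(-0.590000, -2.003536) = -0.801415
  u ← -1.700000 + (0.41/6)·(k1 + 2k2 + 2k3 + k4) = -2.002963
s=-0.590000, u=-2.002963:
  k1 = f(-0.590000, -2.002963) = -0.801185
  k2 = f(-0.385000, -2.167206) = -0.866882
  k3 = f(-0.385000, -2.180673) = -0.872269
  k4 = f(-0.180000, -2.360593) = -0.944237
  u ← -2.002963 + (0.41/6)·(k1 + 2k2 + 2k3 + k4) = -2.359917
u(-0.18) ≈ -2.3599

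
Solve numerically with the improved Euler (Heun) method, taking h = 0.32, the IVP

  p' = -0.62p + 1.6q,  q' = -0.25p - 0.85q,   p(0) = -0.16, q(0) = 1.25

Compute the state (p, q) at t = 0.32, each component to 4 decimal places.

Heun on (p,q): k1 = f(t_n, state_n); k2 = f(t_n + h, state_n + h·k1); state_{n+1} = state_n + (h/2)·(k1 + k2).
0.000000: (-0.160000, 1.250000)
  k1 = (2.099200, -1.022500)
  predictor → (0.511744, 0.922800)
  k2 = (1.159199, -0.912316)
  → (0.361344, 0.940429)
(p(0.32), q(0.32)) ≈ (0.3613, 0.9404)

0.3613, 0.9404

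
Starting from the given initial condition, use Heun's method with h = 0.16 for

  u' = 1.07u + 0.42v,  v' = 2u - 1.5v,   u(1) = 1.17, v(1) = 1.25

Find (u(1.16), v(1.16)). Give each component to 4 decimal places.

Heun on (u,v): k1 = f(t_n, state_n); k2 = f(t_n + h, state_n + h·k1); state_{n+1} = state_n + (h/2)·(k1 + k2).
1.000000: (1.170000, 1.250000)
  k1 = (1.776900, 0.465000)
  predictor → (1.454304, 1.324400)
  k2 = (2.112353, 0.922008)
  → (1.481140, 1.360961)
(u(1.16), v(1.16)) ≈ (1.4811, 1.3610)

1.4811, 1.3610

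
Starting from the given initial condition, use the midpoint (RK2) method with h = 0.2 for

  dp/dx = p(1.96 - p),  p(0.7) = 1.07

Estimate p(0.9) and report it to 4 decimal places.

Midpoint: k1 = f(x_n, p_n); k2 = f(x_n + h/2, p_n + (h/2)·k1); p_{n+1} = p_n + h·k2.
x=0.700000, p=1.070000:
  k1 = f(0.700000, 1.070000) = 0.952300
  k2 = f(0.800000, 1.165230) = 0.926090
  p ← 1.070000 + 0.2·0.926090 = 1.255218
p(0.9) ≈ 1.2552

1.2552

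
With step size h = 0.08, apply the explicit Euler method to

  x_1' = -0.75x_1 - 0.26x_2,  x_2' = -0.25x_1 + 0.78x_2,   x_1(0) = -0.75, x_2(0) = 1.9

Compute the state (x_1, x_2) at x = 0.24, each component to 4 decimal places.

Euler on (x_1,x_2): x_1_{n+1} = x_1_n + h·x_1', x_2_{n+1} = x_2_n + h·x_2'.
0.000000: (-0.750000, 1.900000); f=(0.068500, 1.669500) → (-0.744520, 2.033560)
0.080000: (-0.744520, 2.033560); f=(0.029664, 1.772307) → (-0.742147, 2.175345)
0.160000: (-0.742147, 2.175345); f=(-0.008979, 1.882305) → (-0.742865, 2.325929)
(x_1(0.24), x_2(0.24)) ≈ (-0.7429, 2.3259)

-0.7429, 2.3259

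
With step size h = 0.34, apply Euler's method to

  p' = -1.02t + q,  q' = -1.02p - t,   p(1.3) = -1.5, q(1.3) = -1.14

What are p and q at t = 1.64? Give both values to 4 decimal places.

-2.3384, -1.0618

Euler on (p,q): p_{n+1} = p_n + h·p', q_{n+1} = q_n + h·q'.
1.300000: (-1.500000, -1.140000); f=(-2.466000, 0.230000) → (-2.338440, -1.061800)
(p(1.64), q(1.64)) ≈ (-2.3384, -1.0618)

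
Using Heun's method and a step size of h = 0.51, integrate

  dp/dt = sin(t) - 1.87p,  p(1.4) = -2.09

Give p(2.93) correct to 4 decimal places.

Heun: k1 = f(t_n, p_n); k2 = f(t_n + h, p_n + h·k1); p_{n+1} = p_n + (h/2)·(k1 + k2).
t=1.400000, p=-2.090000:
  k1 = f(1.400000, -2.090000) = 4.893750
  k2 = f(1.910000, 0.405812) = 0.184151
  p ← -2.090000 + (0.51/2)·(4.893750 + 0.184151) = -0.795135
t=1.910000, p=-0.795135:
  k1 = f(1.910000, -0.795135) = 2.429923
  k2 = f(2.420000, 0.444125) = -0.169933
  p ← -0.795135 + (0.51/2)·(2.429923 + (-0.169933)) = -0.218838
t=2.420000, p=-0.218838:
  k1 = f(2.420000, -0.218838) = 1.069808
  k2 = f(2.930000, 0.326764) = -0.401032
  p ← -0.218838 + (0.51/2)·(1.069808 + (-0.401032)) = -0.048300
p(2.93) ≈ -0.0483

-0.0483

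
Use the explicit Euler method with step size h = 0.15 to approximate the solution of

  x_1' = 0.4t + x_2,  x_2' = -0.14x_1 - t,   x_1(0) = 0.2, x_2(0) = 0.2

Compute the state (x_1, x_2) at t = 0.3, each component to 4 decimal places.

0.2684, 0.1685

Euler on (x_1,x_2): x_1_{n+1} = x_1_n + h·x_1', x_2_{n+1} = x_2_n + h·x_2'.
0.000000: (0.200000, 0.200000); f=(0.200000, -0.028000) → (0.230000, 0.195800)
0.150000: (0.230000, 0.195800); f=(0.255800, -0.182200) → (0.268370, 0.168470)
(x_1(0.3), x_2(0.3)) ≈ (0.2684, 0.1685)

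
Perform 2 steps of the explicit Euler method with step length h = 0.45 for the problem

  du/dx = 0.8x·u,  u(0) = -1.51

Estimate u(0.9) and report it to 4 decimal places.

Euler: u_{n+1} = u_n + h·f(x_n, u_n).
x=0.000000, u=-1.510000: f=0.000000 → u ← -1.510000 + 0.45·0.000000 = -1.510000
x=0.450000, u=-1.510000: f=-0.543600 → u ← -1.510000 + 0.45·(-0.543600) = -1.754620
u(0.9) ≈ -1.7546

-1.7546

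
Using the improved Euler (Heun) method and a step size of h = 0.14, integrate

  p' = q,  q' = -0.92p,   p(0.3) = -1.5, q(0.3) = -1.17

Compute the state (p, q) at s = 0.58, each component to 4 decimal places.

-1.7707, -0.7450

Heun on (p,q): k1 = f(s_n, state_n); k2 = f(s_n + h, state_n + h·k1); state_{n+1} = state_n + (h/2)·(k1 + k2).
0.300000: (-1.500000, -1.170000)
  k1 = (-1.170000, 1.380000)
  predictor → (-1.663800, -0.976800)
  k2 = (-0.976800, 1.530696)
  → (-1.650276, -0.966251)
0.440000: (-1.650276, -0.966251)
  k1 = (-0.966251, 1.518254)
  predictor → (-1.785551, -0.753696)
  k2 = (-0.753696, 1.642707)
  → (-1.770672, -0.744984)
(p(0.58), q(0.58)) ≈ (-1.7707, -0.7450)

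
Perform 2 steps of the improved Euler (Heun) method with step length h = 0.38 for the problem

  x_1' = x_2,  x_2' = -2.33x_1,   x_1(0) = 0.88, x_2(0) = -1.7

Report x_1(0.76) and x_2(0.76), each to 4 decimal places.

-0.7619, -1.9003

Heun on (x_1,x_2): k1 = f(s_n, state_n); k2 = f(s_n + h, state_n + h·k1); state_{n+1} = state_n + (h/2)·(k1 + k2).
0.000000: (0.880000, -1.700000)
  k1 = (-1.700000, -2.050400)
  predictor → (0.234000, -2.479152)
  k2 = (-2.479152, -0.545220)
  → (0.085961, -2.193168)
0.380000: (0.085961, -2.193168)
  k1 = (-2.193168, -0.200289)
  predictor → (-0.747443, -2.269278)
  k2 = (-2.269278, 1.741541)
  → (-0.761904, -1.900330)
(x_1(0.76), x_2(0.76)) ≈ (-0.7619, -1.9003)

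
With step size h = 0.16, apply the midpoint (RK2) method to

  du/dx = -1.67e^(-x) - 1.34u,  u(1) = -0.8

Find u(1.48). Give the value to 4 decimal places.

-0.5889

Midpoint: k1 = f(x_n, u_n); k2 = f(x_n + h/2, u_n + (h/2)·k1); u_{n+1} = u_n + h·k2.
x=1.000000, u=-0.800000:
  k1 = f(1.000000, -0.800000) = 0.457641
  k2 = f(1.080000, -0.763389) = 0.455816
  u ← -0.800000 + 0.16·0.455816 = -0.727069
x=1.160000, u=-0.727069:
  k1 = f(1.160000, -0.727069) = 0.450751
  k2 = f(1.240000, -0.691009) = 0.442681
  u ← -0.727069 + 0.16·0.442681 = -0.656240
x=1.320000, u=-0.656240:
  k1 = f(1.320000, -0.656240) = 0.433246
  k2 = f(1.400000, -0.621581) = 0.421101
  u ← -0.656240 + 0.16·0.421101 = -0.588864
u(1.48) ≈ -0.5889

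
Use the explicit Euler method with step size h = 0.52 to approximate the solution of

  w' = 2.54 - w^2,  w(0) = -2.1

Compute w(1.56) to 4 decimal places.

-28.4058

Euler: w_{n+1} = w_n + h·f(t_n, w_n).
t=0.000000, w=-2.100000: f=-1.870000 → w ← -2.100000 + 0.52·(-1.870000) = -3.072400
t=0.520000, w=-3.072400: f=-6.899642 → w ← -3.072400 + 0.52·(-6.899642) = -6.660214
t=1.040000, w=-6.660214: f=-41.818447 → w ← -6.660214 + 0.52·(-41.818447) = -28.405806
w(1.56) ≈ -28.4058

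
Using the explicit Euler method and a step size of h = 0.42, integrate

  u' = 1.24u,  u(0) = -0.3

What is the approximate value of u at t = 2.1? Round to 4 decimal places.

-2.4405

Euler: u_{n+1} = u_n + h·f(t_n, u_n).
t=0.000000, u=-0.300000: f=-0.372000 → u ← -0.300000 + 0.42·(-0.372000) = -0.456240
t=0.420000, u=-0.456240: f=-0.565738 → u ← -0.456240 + 0.42·(-0.565738) = -0.693850
t=0.840000, u=-0.693850: f=-0.860374 → u ← -0.693850 + 0.42·(-0.860374) = -1.055207
t=1.260000, u=-1.055207: f=-1.308456 → u ← -1.055207 + 0.42·(-1.308456) = -1.604758
t=1.680000, u=-1.604758: f=-1.989900 → u ← -1.604758 + 0.42·(-1.989900) = -2.440517
u(2.1) ≈ -2.4405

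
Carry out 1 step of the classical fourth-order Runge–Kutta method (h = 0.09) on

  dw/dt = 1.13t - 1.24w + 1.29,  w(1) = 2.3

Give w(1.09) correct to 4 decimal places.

RK4: k1 = f(t_n, w_n); k2 = f(t_n + h/2, w_n + (h/2)·k1); k3 = f(t_n + h/2, w_n + (h/2)·k2); k4 = f(t_n + h, w_n + h·k3); w_{n+1} = w_n + (h/6)·(k1 + 2k2 + 2k3 + k4).
t=1.000000, w=2.300000:
  k1 = f(1.000000, 2.300000) = -0.432000
  k2 = f(1.045000, 2.280560) = -0.357044
  k3 = f(1.045000, 2.283933) = -0.361227
  k4 = f(1.090000, 2.267490) = -0.289987
  w ← 2.300000 + (0.09/6)·(k1 + 2k2 + 2k3 + k4) = 2.267622
w(1.09) ≈ 2.2676

2.2676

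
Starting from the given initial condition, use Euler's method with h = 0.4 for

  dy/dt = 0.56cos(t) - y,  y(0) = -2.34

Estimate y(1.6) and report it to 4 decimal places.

-0.0058

Euler: y_{n+1} = y_n + h·f(t_n, y_n).
t=0.000000, y=-2.340000: f=2.900000 → y ← -2.340000 + 0.4·2.900000 = -1.180000
t=0.400000, y=-1.180000: f=1.695794 → y ← -1.180000 + 0.4·1.695794 = -0.501682
t=0.800000, y=-0.501682: f=0.891838 → y ← -0.501682 + 0.4·0.891838 = -0.144947
t=1.200000, y=-0.144947: f=0.347867 → y ← -0.144947 + 0.4·0.347867 = -0.005800
y(1.6) ≈ -0.0058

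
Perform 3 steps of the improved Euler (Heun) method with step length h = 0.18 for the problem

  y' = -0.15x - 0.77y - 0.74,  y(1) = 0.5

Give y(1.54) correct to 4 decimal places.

Heun: k1 = f(x_n, y_n); k2 = f(x_n + h, y_n + h·k1); y_{n+1} = y_n + (h/2)·(k1 + k2).
x=1.000000, y=0.500000:
  k1 = f(1.000000, 0.500000) = -1.275000
  k2 = f(1.180000, 0.270500) = -1.125285
  y ← 0.500000 + (0.18/2)·(-1.275000 + (-1.125285)) = 0.283974
x=1.180000, y=0.283974:
  k1 = f(1.180000, 0.283974) = -1.135660
  k2 = f(1.360000, 0.079556) = -1.005258
  y ← 0.283974 + (0.18/2)·(-1.135660 + (-1.005258)) = 0.091292
x=1.360000, y=0.091292:
  k1 = f(1.360000, 0.091292) = -1.014295
  k2 = f(1.540000, -0.091281) = -0.900713
  y ← 0.091292 + (0.18/2)·(-1.014295 + (-0.900713)) = -0.081059
y(1.54) ≈ -0.0811

-0.0811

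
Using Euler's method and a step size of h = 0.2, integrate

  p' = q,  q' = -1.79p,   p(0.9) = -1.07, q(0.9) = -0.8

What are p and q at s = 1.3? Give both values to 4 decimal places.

Euler on (p,q): p_{n+1} = p_n + h·p', q_{n+1} = q_n + h·q'.
0.900000: (-1.070000, -0.800000); f=(-0.800000, 1.915300) → (-1.230000, -0.416940)
1.100000: (-1.230000, -0.416940); f=(-0.416940, 2.201700) → (-1.313388, 0.023400)
(p(1.3), q(1.3)) ≈ (-1.3134, 0.0234)

-1.3134, 0.0234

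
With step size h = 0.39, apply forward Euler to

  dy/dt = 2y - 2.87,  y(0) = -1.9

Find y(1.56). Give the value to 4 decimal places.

Euler: y_{n+1} = y_n + h·f(t_n, y_n).
t=0.000000, y=-1.900000: f=-6.670000 → y ← -1.900000 + 0.39·(-6.670000) = -4.501300
t=0.390000, y=-4.501300: f=-11.872600 → y ← -4.501300 + 0.39·(-11.872600) = -9.131614
t=0.780000, y=-9.131614: f=-21.133228 → y ← -9.131614 + 0.39·(-21.133228) = -17.373573
t=1.170000, y=-17.373573: f=-37.617146 → y ← -17.373573 + 0.39·(-37.617146) = -32.044260
y(1.56) ≈ -32.0443

-32.0443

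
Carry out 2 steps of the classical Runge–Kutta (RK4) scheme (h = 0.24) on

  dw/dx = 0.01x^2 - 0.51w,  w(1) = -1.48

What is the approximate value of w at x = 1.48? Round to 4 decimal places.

-1.1519

RK4: k1 = f(x_n, w_n); k2 = f(x_n + h/2, w_n + (h/2)·k1); k3 = f(x_n + h/2, w_n + (h/2)·k2); k4 = f(x_n + h, w_n + h·k3); w_{n+1} = w_n + (h/6)·(k1 + 2k2 + 2k3 + k4).
x=1.000000, w=-1.480000:
  k1 = f(1.000000, -1.480000) = 0.764800
  k2 = f(1.120000, -1.388224) = 0.720538
  k3 = f(1.120000, -1.393535) = 0.723247
  k4 = f(1.240000, -1.306421) = 0.681651
  w ← -1.480000 + (0.24/6)·(k1 + 2k2 + 2k3 + k4) = -1.306639
x=1.240000, w=-1.306639:
  k1 = f(1.240000, -1.306639) = 0.681762
  k2 = f(1.360000, -1.224828) = 0.643158
  k3 = f(1.360000, -1.229460) = 0.645521
  k4 = f(1.480000, -1.151714) = 0.609278
  w ← -1.306639 + (0.24/6)·(k1 + 2k2 + 2k3 + k4) = -1.151903
w(1.48) ≈ -1.1519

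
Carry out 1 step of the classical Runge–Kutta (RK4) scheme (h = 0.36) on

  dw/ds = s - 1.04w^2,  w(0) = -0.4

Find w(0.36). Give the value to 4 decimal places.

RK4: k1 = f(s_n, w_n); k2 = f(s_n + h/2, w_n + (h/2)·k1); k3 = f(s_n + h/2, w_n + (h/2)·k2); k4 = f(s_n + h, w_n + h·k3); w_{n+1} = w_n + (h/6)·(k1 + 2k2 + 2k3 + k4).
s=0.000000, w=-0.400000:
  k1 = f(0.000000, -0.400000) = -0.166400
  k2 = f(0.180000, -0.429952) = -0.012253
  k3 = f(0.180000, -0.402206) = 0.011760
  k4 = f(0.360000, -0.395766) = 0.197104
  w ← -0.400000 + (0.36/6)·(k1 + 2k2 + 2k3 + k4) = -0.398217
w(0.36) ≈ -0.3982

-0.3982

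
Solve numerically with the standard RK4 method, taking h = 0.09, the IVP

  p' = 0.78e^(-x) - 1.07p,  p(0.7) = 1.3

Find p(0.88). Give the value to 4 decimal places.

RK4: k1 = f(x_n, p_n); k2 = f(x_n + h/2, p_n + (h/2)·k1); k3 = f(x_n + h/2, p_n + (h/2)·k2); k4 = f(x_n + h, p_n + h·k3); p_{n+1} = p_n + (h/6)·(k1 + 2k2 + 2k3 + k4).
x=0.700000, p=1.300000:
  k1 = f(0.700000, 1.300000) = -1.003663
  k2 = f(0.745000, 1.254835) = -0.972381
  k3 = f(0.745000, 1.256243) = -0.973887
  k4 = f(0.790000, 1.212350) = -0.943216
  p ← 1.300000 + (0.09/6)·(k1 + 2k2 + 2k3 + k4) = 1.212409
x=0.790000, p=1.212409:
  k1 = f(0.790000, 1.212409) = -0.943278
  k2 = f(0.835000, 1.169961) = -0.913436
  k3 = f(0.835000, 1.171304) = -0.914873
  k4 = f(0.880000, 1.130070) = -0.885644
  p ← 1.212409 + (0.09/6)·(k1 + 2k2 + 2k3 + k4) = 1.130126
p(0.88) ≈ 1.1301

1.1301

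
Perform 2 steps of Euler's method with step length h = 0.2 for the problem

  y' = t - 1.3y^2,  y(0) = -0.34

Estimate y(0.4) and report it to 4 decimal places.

-0.3657

Euler: y_{n+1} = y_n + h·f(t_n, y_n).
t=0.000000, y=-0.340000: f=-0.150280 → y ← -0.340000 + 0.2·(-0.150280) = -0.370056
t=0.200000, y=-0.370056: f=0.021976 → y ← -0.370056 + 0.2·0.021976 = -0.365661
y(0.4) ≈ -0.3657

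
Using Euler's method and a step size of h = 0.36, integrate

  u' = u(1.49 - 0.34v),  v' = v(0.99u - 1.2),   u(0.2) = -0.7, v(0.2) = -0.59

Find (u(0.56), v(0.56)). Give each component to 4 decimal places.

Euler on (u,v): u_{n+1} = u_n + h·u', v_{n+1} = v_n + h·v'.
0.200000: (-0.700000, -0.590000); f=(-1.183420, 1.116870) → (-1.126031, -0.187927)
(u(0.56), v(0.56)) ≈ (-1.1260, -0.1879)

-1.1260, -0.1879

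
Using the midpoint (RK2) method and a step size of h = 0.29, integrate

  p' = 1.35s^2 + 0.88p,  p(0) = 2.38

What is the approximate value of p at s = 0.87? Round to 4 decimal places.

Midpoint: k1 = f(s_n, p_n); k2 = f(s_n + h/2, p_n + (h/2)·k1); p_{n+1} = p_n + h·k2.
s=0.000000, p=2.380000:
  k1 = f(0.000000, 2.380000) = 2.094400
  k2 = f(0.145000, 2.683688) = 2.390029
  p ← 2.380000 + 0.29·2.390029 = 3.073108
s=0.290000, p=3.073108:
  k1 = f(0.290000, 3.073108) = 2.817870
  k2 = f(0.435000, 3.481700) = 3.319349
  p ← 3.073108 + 0.29·3.319349 = 4.035720
s=0.580000, p=4.035720:
  k1 = f(0.580000, 4.035720) = 4.005573
  k2 = f(0.725000, 4.616528) = 4.772138
  p ← 4.035720 + 0.29·4.772138 = 5.419640
p(0.87) ≈ 5.4196

5.4196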